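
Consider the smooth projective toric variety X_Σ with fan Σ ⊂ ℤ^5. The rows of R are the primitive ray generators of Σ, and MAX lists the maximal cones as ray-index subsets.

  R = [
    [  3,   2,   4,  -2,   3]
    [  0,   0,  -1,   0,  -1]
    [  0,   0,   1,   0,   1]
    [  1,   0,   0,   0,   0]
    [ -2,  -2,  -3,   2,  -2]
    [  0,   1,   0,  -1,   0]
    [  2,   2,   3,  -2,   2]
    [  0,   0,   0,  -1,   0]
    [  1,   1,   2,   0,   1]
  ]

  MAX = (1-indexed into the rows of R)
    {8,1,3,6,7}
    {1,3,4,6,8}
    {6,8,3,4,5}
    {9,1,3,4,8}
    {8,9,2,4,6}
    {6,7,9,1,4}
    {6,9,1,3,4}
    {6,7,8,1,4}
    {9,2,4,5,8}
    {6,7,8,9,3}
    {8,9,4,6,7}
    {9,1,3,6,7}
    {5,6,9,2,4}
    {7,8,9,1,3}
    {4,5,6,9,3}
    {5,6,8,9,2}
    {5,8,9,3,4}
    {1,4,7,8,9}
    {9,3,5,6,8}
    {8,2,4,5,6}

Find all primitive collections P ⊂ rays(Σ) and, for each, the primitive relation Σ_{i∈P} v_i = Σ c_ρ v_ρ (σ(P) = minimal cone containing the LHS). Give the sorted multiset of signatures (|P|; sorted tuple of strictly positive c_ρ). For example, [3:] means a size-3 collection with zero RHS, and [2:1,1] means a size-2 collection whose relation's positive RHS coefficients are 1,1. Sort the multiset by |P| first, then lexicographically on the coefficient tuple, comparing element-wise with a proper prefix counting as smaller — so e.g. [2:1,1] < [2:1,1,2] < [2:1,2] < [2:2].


Primitive collections (9):

  {2,3}:  v_{2} + v_{3} = 0  ⇒ sig = [2:]
  {5,7}:  v_{5} + v_{7} = 0  ⇒ sig = [2:]
  {1,2}:  v_{1} + v_{2} = v_{4} + v_{7}  ⇒ sig = [2:1,1]
  {1,5}:  v_{1} + v_{5} = v_{3} + v_{4}  ⇒ sig = [2:1,1]
  {2,7}:  v_{2} + v_{7} = v_{4} + v_{6} + v_{8} + v_{9}  ⇒ sig = [2:1,1,1,1]
  {3,4,7}:  v_{3} + v_{4} + v_{7} = v_{1}  ⇒ sig = [3:1]
  {1,6,8,9}:  v_{1} + v_{6} + v_{8} + v_{9} = 2·v_{7}  ⇒ sig = [4:2]
  {3,4,6,8,9}:  v_{3} + v_{4} + v_{6} + v_{8} + v_{9} = v_{7}  ⇒ sig = [5:1]
  {4,5,6,8,9}:  v_{4} + v_{5} + v_{6} + v_{8} + v_{9} = v_{2}  ⇒ sig = [5:1]

Signatures (|P|; sorted positive RHS coefficients), sorted:
    |P|=2: 5 collections, coeffs (), (), (1,1), (1,1), (1,1,1,1)
    |P|=3: 1 collection, coeffs (1)
    |P|=4: 1 collection, coeffs (2)
    |P|=5: 2 collections, coeffs (1), (1)


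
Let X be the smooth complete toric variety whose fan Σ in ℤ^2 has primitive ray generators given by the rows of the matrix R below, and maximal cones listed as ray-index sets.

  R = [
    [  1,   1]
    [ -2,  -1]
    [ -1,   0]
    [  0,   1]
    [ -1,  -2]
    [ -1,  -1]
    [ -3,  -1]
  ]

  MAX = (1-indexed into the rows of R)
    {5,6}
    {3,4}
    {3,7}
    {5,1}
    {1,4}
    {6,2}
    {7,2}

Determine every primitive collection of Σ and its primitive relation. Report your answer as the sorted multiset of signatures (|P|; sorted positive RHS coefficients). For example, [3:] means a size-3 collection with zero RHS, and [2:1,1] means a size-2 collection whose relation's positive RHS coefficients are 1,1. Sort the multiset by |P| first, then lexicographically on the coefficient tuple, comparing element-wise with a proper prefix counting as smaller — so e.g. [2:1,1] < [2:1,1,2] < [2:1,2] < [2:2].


|primitive collections| = 14. Relations:

  P={1,6}:  v_{1} + v_{6} = 0 ; sig = [2:]
  P={1,2}:  v_{1} + v_{2} = v_{3} ; sig = [2:1]
  P={1,3}:  v_{1} + v_{3} = v_{4} ; sig = [2:1]
  P={2,3}:  v_{2} + v_{3} = v_{7} ; sig = [2:1]
  P={3,6}:  v_{3} + v_{6} = v_{2} ; sig = [2:1]
  P={4,5}:  v_{4} + v_{5} = v_{6} ; sig = [2:1]
  P={4,6}:  v_{4} + v_{6} = v_{3} ; sig = [2:1]
  P={5,7}:  v_{5} + v_{7} = v_{2} + 2·v_{6} ; sig = [2:1,2]
  P={1,7}:  v_{1} + v_{7} = 2·v_{3} ; sig = [2:2]
  P={2,4}:  v_{2} + v_{4} = 2·v_{3} ; sig = [2:2]
  P={3,5}:  v_{3} + v_{5} = 2·v_{6} ; sig = [2:2]
  P={6,7}:  v_{6} + v_{7} = 2·v_{2} ; sig = [2:2]
  P={2,5}:  v_{2} + v_{5} = 3·v_{6} ; sig = [2:3]
  P={4,7}:  v_{4} + v_{7} = 3·v_{3} ; sig = [2:3]

so the primitive-relation signature multiset is
{ [2:],  [2:1] ×6,  [2:1,2],  [2:2] ×4,  [2:3] ×2 }


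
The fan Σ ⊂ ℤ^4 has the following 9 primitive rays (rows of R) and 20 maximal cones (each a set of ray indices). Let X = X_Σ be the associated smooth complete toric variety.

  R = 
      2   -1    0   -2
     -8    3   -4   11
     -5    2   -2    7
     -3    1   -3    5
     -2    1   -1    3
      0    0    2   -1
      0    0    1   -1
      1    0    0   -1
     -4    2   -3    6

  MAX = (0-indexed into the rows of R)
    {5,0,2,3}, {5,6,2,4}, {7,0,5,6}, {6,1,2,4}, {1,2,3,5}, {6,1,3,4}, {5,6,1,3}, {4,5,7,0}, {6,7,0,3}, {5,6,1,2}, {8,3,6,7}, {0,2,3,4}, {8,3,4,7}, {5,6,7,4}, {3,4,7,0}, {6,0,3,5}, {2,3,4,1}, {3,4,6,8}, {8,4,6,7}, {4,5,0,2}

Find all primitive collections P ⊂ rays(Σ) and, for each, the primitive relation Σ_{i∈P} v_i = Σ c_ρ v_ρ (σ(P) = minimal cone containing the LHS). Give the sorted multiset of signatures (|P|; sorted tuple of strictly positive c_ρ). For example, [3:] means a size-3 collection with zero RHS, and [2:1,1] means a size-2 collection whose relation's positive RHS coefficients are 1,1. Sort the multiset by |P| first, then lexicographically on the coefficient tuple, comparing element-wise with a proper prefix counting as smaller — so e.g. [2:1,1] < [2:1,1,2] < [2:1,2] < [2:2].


14 minimal non-faces of Δ(Σ) (on 9 rays):

  P={0,8}:  v_{0} + v_{8} = v_{3} + v_{7}  so sig = [2:1,1]
  P={1,7}:  v_{1} + v_{7} = v_{3} + 2·v_{4} + v_{6}  so sig = [2:1,1,2]
  P={2,8}:  v_{2} + v_{8} = v_{3} + 3·v_{4} + v_{6}  so sig = [2:1,1,3]
  P={0,1}:  v_{0} + v_{1} = 2·v_{3} + v_{5}  so sig = [2:1,2]
  P={5,8}:  v_{5} + v_{8} = 2·v_{4} + v_{6}  so sig = [2:1,2]
  P={2,7}:  v_{2} + v_{7} = 2·v_{4}  so sig = [2:2]
  P={1,8}:  v_{1} + v_{8} = 2·v_{3} + 3·v_{4} + 2·v_{6}  so sig = [2:2,2,3]
  P={0,4,6}:  v_{0} + v_{4} + v_{6} = 0  so sig = [3:]
  P={2,3,6}:  v_{2} + v_{3} + v_{6} = v_{1}  so sig = [3:1]
  P={3,4,5}:  v_{3} + v_{4} + v_{5} = v_{2}  so sig = [3:1]
  P={3,5,7}:  v_{3} + v_{5} + v_{7} = v_{4}  so sig = [3:1]
  P={0,2,6}:  v_{0} + v_{2} + v_{6} = v_{3} + v_{5}  so sig = [3:1,1]
  P={1,4,5}:  v_{1} + v_{4} + v_{5} = 2·v_{2} + v_{6}  so sig = [3:1,2]
  P={3,4,6,7}:  v_{3} + v_{4} + v_{6} + v_{7} = v_{8}  so sig = [4:1]

Sorted signature multiset PRS(X):
[[2:1,1], [2:1,1,2], [2:1,1,3], [2:1,2], [2:1,2], [2:2], [2:2,2,3], [3:], [3:1], [3:1], [3:1], [3:1,1], [3:1,2], [4:1]]


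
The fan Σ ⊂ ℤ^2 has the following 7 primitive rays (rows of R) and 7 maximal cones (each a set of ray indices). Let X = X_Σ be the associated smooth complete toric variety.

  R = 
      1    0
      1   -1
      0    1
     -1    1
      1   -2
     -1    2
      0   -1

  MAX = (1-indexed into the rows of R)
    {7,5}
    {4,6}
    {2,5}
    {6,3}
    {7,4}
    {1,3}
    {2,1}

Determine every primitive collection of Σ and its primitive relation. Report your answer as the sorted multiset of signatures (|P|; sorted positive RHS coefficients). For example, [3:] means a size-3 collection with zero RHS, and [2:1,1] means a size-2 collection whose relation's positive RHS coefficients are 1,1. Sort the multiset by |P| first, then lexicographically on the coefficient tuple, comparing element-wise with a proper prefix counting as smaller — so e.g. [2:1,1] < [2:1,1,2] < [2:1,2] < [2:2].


14 collections generate NE(X_Σ); each relation:

  • {2,4}:  v_{2} + v_{4} = 0  so sig = [2:]
  • {3,7}:  v_{3} + v_{7} = 0  so sig = [2:]
  • {5,6}:  v_{5} + v_{6} = 0  so sig = [2:]
  • {1,4}:  v_{1} + v_{4} = v_{3}  so sig = [2:1]
  • {1,7}:  v_{1} + v_{7} = v_{2}  so sig = [2:1]
  • {2,3}:  v_{2} + v_{3} = v_{1}  so sig = [2:1]
  • {2,6}:  v_{2} + v_{6} = v_{3}  so sig = [2:1]
  • {2,7}:  v_{2} + v_{7} = v_{5}  so sig = [2:1]
  • {3,4}:  v_{3} + v_{4} = v_{6}  so sig = [2:1]
  • {3,5}:  v_{3} + v_{5} = v_{2}  so sig = [2:1]
  • {4,5}:  v_{4} + v_{5} = v_{7}  so sig = [2:1]
  • {6,7}:  v_{6} + v_{7} = v_{4}  so sig = [2:1]
  • {1,5}:  v_{1} + v_{5} = 2·v_{2}  so sig = [2:2]
  • {1,6}:  v_{1} + v_{6} = 2·v_{3}  so sig = [2:2]

Signatures (|P|; sorted positive RHS coefficients), sorted:
[[2:], [2:], [2:], [2:1], [2:1], [2:1], [2:1], [2:1], [2:1], [2:1], [2:1], [2:1], [2:2], [2:2]]


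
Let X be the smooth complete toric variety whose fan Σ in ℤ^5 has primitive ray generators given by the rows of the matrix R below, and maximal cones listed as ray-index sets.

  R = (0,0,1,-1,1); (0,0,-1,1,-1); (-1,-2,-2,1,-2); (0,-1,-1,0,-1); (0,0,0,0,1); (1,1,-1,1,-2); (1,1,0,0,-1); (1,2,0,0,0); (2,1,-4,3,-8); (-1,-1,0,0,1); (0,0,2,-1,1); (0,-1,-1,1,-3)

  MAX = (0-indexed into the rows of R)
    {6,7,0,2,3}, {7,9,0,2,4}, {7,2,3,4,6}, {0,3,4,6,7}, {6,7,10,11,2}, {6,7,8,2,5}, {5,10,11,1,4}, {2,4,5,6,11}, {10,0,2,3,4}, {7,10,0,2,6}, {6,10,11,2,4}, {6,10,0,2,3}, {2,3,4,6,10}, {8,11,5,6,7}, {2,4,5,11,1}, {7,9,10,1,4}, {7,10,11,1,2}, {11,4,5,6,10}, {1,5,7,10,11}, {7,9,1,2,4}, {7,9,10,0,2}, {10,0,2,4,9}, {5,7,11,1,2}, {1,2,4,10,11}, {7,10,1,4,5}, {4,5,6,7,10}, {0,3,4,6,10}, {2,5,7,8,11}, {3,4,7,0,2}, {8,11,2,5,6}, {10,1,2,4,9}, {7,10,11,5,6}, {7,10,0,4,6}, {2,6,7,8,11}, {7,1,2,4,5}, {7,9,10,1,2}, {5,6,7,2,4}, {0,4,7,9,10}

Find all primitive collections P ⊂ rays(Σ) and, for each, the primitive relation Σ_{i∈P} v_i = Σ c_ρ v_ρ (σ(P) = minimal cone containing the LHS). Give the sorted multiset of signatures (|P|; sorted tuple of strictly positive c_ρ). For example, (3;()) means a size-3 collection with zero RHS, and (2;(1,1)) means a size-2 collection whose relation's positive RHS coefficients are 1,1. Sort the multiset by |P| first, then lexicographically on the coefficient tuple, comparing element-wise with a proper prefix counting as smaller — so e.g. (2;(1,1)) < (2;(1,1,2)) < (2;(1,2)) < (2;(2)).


23 minimal non-faces of Δ(Σ) (on 12 rays):

  P = {0,1}:  v_{0} + v_{1} = 0  ⟹  sig = (2;())
  P = {6,9}:  v_{6} + v_{9} = 0  ⟹  sig = (2;())
  P = {0,5}:  v_{0} + v_{5} = v_{6}  ⟹  sig = (2;(1))
  P = {1,6}:  v_{1} + v_{6} = v_{5}  ⟹  sig = (2;(1))
  P = {5,9}:  v_{5} + v_{9} = v_{1}  ⟹  sig = (2;(1))
  P = {0,11}:  v_{0} + v_{11} = v_{2} + v_{6} + v_{10}  ⟹  sig = (2;(1,1,1))
  P = {1,3}:  v_{1} + v_{3} = v_{2} + v_{4} + v_{6}  ⟹  sig = (2;(1,1,1))
  P = {3,9}:  v_{3} + v_{9} = v_{0} + v_{2} + v_{4}  ⟹  sig = (2;(1,1,1))
  P = {9,11}:  v_{9} + v_{11} = v_{1} + v_{2} + v_{10}  ⟹  sig = (2;(1,1,1))
  P = {8,9}:  v_{8} + v_{9} = v_{2} + v_{5} + v_{7} + v_{11}  ⟹  sig = (2;(1,1,1,1))
  P = {0,8}:  v_{0} + v_{8} = v_{2} + 2·v_{6} + v_{7} + v_{11}  ⟹  sig = (2;(1,1,1,2))
  P = {1,8}:  v_{1} + v_{8} = v_{2} + 2·v_{5} + v_{7} + v_{11}  ⟹  sig = (2;(1,1,1,2))
  P = {3,5}:  v_{3} + v_{5} = v_{2} + v_{4} + 2·v_{6}  ⟹  sig = (2;(1,1,2))
  P = {4,8}:  v_{4} + v_{8} = v_{2} + 2·v_{5} + v_{6}  ⟹  sig = (2;(1,1,2))
  P = {8,10}:  v_{8} + v_{10} = v_{6} + v_{7} + 2·v_{11}  ⟹  sig = (2;(1,1,2))
  P = {3,11}:  v_{3} + v_{11} = 2·v_{2} + v_{4} + 2·v_{6} + v_{10}  ⟹  sig = (2;(1,1,2,2))
  P = {3,8}:  v_{3} + v_{8} = 2·v_{2} + v_{5} + 3·v_{6}  ⟹  sig = (2;(1,2,3))
  P = {2,5,10}:  v_{2} + v_{5} + v_{10} = v_{11}  ⟹  sig = (3;(1))
  P = {4,7,11}:  v_{4} + v_{7} + v_{11} = v_{5}  ⟹  sig = (3;(1))
  P = {3,7,10}:  v_{3} + v_{7} + v_{10} = v_{0} + v_{6}  ⟹  sig = (3;(1,1))
  P = {2,4,7,10}:  v_{2} + v_{4} + v_{7} + v_{10} = 0  ⟹  sig = (4;())
  P = {0,2,4,6}:  v_{0} + v_{2} + v_{4} + v_{6} = v_{3}  ⟹  sig = (4;(1))
  P = {2,5,6,7,11}:  v_{2} + v_{5} + v_{6} + v_{7} + v_{11} = v_{8}  ⟹  sig = (5;(1))

Hence PRS(X_Σ) =
    (2;())
    (2;())
    (2;(1))
    (2;(1))
    (2;(1))
    (2;(1,1,1))
    (2;(1,1,1))
    (2;(1,1,1))
    (2;(1,1,1))
    (2;(1,1,1,1))
    (2;(1,1,1,2))
    (2;(1,1,1,2))
    (2;(1,1,2))
    (2;(1,1,2))
    (2;(1,1,2))
    (2;(1,1,2,2))
    (2;(1,2,3))
    (3;(1))
    (3;(1))
    (3;(1,1))
    (4;())
    (4;(1))
    (5;(1))


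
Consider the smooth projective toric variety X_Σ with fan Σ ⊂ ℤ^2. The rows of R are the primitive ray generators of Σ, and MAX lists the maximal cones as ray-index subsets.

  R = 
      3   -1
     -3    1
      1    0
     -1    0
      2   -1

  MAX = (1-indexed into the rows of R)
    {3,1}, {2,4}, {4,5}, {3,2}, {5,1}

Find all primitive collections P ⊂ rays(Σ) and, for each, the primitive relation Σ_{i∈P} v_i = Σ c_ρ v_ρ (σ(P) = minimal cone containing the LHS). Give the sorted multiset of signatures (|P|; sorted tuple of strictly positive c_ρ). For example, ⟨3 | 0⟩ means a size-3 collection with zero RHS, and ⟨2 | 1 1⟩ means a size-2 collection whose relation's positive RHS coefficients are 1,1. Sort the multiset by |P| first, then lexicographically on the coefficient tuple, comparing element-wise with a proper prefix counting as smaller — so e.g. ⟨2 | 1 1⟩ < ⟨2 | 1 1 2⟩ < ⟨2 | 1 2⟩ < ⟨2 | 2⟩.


Primitive collections (5):

  P = {1,2}:  v_{1} + v_{2} = 0 ; sig = ⟨2 | 0⟩
  P = {3,4}:  v_{3} + v_{4} = 0 ; sig = ⟨2 | 0⟩
  P = {1,4}:  v_{1} + v_{4} = v_{5} ; sig = ⟨2 | 1⟩
  P = {2,5}:  v_{2} + v_{5} = v_{4} ; sig = ⟨2 | 1⟩
  P = {3,5}:  v_{3} + v_{5} = v_{1} ; sig = ⟨2 | 1⟩

so the primitive-relation signature multiset is
[⟨2 | 0⟩, ⟨2 | 0⟩, ⟨2 | 1⟩, ⟨2 | 1⟩, ⟨2 | 1⟩]


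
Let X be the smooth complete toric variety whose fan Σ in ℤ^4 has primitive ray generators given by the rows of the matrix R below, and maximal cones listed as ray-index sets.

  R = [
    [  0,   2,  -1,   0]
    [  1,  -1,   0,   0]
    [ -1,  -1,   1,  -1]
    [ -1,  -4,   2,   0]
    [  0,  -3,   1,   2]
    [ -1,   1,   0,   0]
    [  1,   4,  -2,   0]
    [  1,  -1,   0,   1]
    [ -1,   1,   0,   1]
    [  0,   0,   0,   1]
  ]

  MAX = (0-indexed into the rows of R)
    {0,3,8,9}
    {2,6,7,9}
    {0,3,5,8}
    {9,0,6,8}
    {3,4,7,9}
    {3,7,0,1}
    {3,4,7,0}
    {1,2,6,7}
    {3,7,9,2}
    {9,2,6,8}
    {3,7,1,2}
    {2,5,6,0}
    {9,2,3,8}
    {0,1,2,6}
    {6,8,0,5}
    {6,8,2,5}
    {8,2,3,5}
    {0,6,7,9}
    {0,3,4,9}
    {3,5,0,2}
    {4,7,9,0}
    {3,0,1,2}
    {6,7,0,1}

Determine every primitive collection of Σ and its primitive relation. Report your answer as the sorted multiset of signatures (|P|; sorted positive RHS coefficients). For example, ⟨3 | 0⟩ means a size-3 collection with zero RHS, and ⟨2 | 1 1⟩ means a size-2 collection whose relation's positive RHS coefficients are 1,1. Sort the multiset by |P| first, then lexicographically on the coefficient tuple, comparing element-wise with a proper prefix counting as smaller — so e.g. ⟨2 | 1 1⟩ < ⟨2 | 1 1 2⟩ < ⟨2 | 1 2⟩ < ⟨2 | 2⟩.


16 minimal non-faces of Δ(Σ) (on 10 rays):

  P = {1,5}:  v_{1} + v_{5} = 0 ; sig = ⟨2 | 0⟩
  P = {3,6}:  v_{3} + v_{6} = 0 ; sig = ⟨2 | 0⟩
  P = {1,8}:  v_{1} + v_{8} = v_{9} ; sig = ⟨2 | 1⟩
  P = {1,9}:  v_{1} + v_{9} = v_{7} ; sig = ⟨2 | 1⟩
  P = {5,7}:  v_{5} + v_{7} = v_{9} ; sig = ⟨2 | 1⟩
  P = {5,9}:  v_{5} + v_{9} = v_{8} ; sig = ⟨2 | 1⟩
  P = {2,4}:  v_{2} + v_{4} = v_{3} + v_{9} ; sig = ⟨2 | 1 1⟩
  P = {4,6}:  v_{4} + v_{6} = v_{0} + v_{7} + v_{9} ; sig = ⟨2 | 1 1 1⟩
  P = {1,4}:  v_{1} + v_{4} = v_{0} + v_{3} + 2·v_{7} ; sig = ⟨2 | 1 1 2⟩
  P = {4,5}:  v_{4} + v_{5} = v_{0} + v_{3} + 2·v_{9} ; sig = ⟨2 | 1 1 2⟩
  P = {4,8}:  v_{4} + v_{8} = v_{0} + v_{3} + 3·v_{9} ; sig = ⟨2 | 1 1 3⟩
  P = {7,8}:  v_{7} + v_{8} = 2·v_{9} ; sig = ⟨2 | 2⟩
  P = {0,2,7}:  v_{0} + v_{2} + v_{7} = 0 ; sig = ⟨3 | 0⟩
  P = {0,2,9}:  v_{0} + v_{2} + v_{9} = v_{5} ; sig = ⟨3 | 1⟩
  P = {0,2,8}:  v_{0} + v_{2} + v_{8} = 2·v_{5} ; sig = ⟨3 | 2⟩
  P = {0,3,7,9}:  v_{0} + v_{3} + v_{7} + v_{9} = v_{4} ; sig = ⟨4 | 1⟩

Sorted signature multiset PRS(X):
    |P|=2: 12 collections, coeffs (), (), (1), (1), (1), (1), (1,1), (1,1,1), (1,1,2), (1,1,2), (1,1,3), (2)
    |P|=3: 3 collections, coeffs (), (1), (2)
    |P|=4: 1 collection, coeffs (1)


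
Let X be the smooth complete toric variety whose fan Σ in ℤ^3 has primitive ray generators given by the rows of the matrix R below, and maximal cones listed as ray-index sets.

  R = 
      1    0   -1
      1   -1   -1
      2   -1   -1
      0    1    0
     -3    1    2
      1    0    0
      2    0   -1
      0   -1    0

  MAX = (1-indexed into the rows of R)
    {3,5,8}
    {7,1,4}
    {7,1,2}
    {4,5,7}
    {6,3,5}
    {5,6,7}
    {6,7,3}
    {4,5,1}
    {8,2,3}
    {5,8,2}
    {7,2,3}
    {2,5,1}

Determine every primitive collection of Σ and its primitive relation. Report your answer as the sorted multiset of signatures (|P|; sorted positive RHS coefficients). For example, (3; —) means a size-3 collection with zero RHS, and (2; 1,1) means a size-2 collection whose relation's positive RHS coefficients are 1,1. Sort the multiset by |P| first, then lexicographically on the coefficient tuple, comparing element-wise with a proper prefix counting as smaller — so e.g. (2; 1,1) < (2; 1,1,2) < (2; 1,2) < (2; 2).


14 collections generate NE(X_Σ); each relation:

  P = {4,8}:  v_{4} + v_{8} = 0  ⇒ sig = (2; —)
  P = {1,6}:  v_{1} + v_{6} = v_{7}  ⇒ sig = (2; 1)
  P = {1,8}:  v_{1} + v_{8} = v_{2}  ⇒ sig = (2; 1)
  P = {2,4}:  v_{2} + v_{4} = v_{1}  ⇒ sig = (2; 1)
  P = {2,6}:  v_{2} + v_{6} = v_{3}  ⇒ sig = (2; 1)
  P = {3,4}:  v_{3} + v_{4} = v_{7}  ⇒ sig = (2; 1)
  P = {7,8}:  v_{7} + v_{8} = v_{3}  ⇒ sig = (2; 1)
  P = {1,3}:  v_{1} + v_{3} = v_{2} + v_{7}  ⇒ sig = (2; 1,1)
  P = {4,6}:  v_{4} + v_{6} = v_{5} + 2·v_{7}  ⇒ sig = (2; 1,2)
  P = {6,8}:  v_{6} + v_{8} = 2·v_{3} + v_{5}  ⇒ sig = (2; 1,2)
  P = {2,5,7}:  v_{2} + v_{5} + v_{7} = 0  ⇒ sig = (3; —)
  P = {1,5,7}:  v_{1} + v_{5} + v_{7} = v_{4}  ⇒ sig = (3; 1)
  P = {2,3,5}:  v_{2} + v_{3} + v_{5} = v_{8}  ⇒ sig = (3; 1)
  P = {3,5,7}:  v_{3} + v_{5} + v_{7} = v_{6}  ⇒ sig = (3; 1)

so the primitive-relation signature multiset is
    (2; —)
    (2; 1)
    (2; 1)
    (2; 1)
    (2; 1)
    (2; 1)
    (2; 1)
    (2; 1,1)
    (2; 1,2)
    (2; 1,2)
    (3; —)
    (3; 1)
    (3; 1)
    (3; 1)


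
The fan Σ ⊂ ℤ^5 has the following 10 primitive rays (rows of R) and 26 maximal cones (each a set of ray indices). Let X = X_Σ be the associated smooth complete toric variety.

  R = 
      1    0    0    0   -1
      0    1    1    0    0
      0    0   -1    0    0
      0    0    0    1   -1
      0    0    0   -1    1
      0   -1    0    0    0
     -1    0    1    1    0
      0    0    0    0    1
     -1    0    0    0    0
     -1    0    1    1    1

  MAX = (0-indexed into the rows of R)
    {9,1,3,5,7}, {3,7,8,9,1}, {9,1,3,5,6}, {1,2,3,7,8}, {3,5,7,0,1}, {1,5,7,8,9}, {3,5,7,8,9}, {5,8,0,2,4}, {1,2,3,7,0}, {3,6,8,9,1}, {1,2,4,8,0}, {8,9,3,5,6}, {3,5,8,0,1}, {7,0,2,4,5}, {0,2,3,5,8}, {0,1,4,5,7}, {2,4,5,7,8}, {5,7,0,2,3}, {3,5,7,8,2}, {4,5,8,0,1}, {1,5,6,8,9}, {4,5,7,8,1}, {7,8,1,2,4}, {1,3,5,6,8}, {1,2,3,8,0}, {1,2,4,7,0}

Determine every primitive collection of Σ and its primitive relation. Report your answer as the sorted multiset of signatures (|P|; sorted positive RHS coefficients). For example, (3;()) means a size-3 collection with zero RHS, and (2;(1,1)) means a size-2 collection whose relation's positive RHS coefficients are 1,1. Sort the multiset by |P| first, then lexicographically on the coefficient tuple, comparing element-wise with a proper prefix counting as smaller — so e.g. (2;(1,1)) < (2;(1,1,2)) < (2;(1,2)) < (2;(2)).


The 12 primitive collections of Σ (r=10, n=5):

  • {3,4}:  v_{3} + v_{4} = 0 — sig = (2;())
  • {6,7}:  v_{6} + v_{7} = v_{9} — sig = (2;(1))
  • {0,6}:  v_{0} + v_{6} = v_{1} + v_{3} + v_{5} — sig = (2;(1,1,1))
  • {2,6}:  v_{2} + v_{6} = v_{3} + v_{7} + v_{8} — sig = (2;(1,1,1))
  • {0,9}:  v_{0} + v_{9} = v_{1} + v_{3} + v_{5} + v_{7} — sig = (2;(1,1,1,1))
  • {4,6}:  v_{4} + v_{6} = v_{1} + v_{5} + v_{7} + v_{8} — sig = (2;(1,1,1,1))
  • {4,9}:  v_{4} + v_{9} = v_{1} + v_{5} + 2·v_{7} + v_{8} — sig = (2;(1,1,1,2))
  • {2,9}:  v_{2} + v_{9} = v_{3} + 2·v_{7} + v_{8} — sig = (2;(1,1,2))
  • {0,7,8}:  v_{0} + v_{7} + v_{8} = 0 — sig = (3;())
  • {1,2,5}:  v_{1} + v_{2} + v_{5} = 0 — sig = (3;())
  • {1,3,5,7,8}:  v_{1} + v_{3} + v_{5} + v_{7} + v_{8} = v_{6} — sig = (5;(1))
  • {1,3,5,8,9}:  v_{1} + v_{3} + v_{5} + v_{8} + v_{9} = 2·v_{6} — sig = (5;(2))

so the primitive-relation signature multiset is
    (2;())
    (2;(1))
    (2;(1,1,1))
    (2;(1,1,1))
    (2;(1,1,1,1))
    (2;(1,1,1,1))
    (2;(1,1,1,2))
    (2;(1,1,2))
    (3;())
    (3;())
    (5;(1))
    (5;(2))


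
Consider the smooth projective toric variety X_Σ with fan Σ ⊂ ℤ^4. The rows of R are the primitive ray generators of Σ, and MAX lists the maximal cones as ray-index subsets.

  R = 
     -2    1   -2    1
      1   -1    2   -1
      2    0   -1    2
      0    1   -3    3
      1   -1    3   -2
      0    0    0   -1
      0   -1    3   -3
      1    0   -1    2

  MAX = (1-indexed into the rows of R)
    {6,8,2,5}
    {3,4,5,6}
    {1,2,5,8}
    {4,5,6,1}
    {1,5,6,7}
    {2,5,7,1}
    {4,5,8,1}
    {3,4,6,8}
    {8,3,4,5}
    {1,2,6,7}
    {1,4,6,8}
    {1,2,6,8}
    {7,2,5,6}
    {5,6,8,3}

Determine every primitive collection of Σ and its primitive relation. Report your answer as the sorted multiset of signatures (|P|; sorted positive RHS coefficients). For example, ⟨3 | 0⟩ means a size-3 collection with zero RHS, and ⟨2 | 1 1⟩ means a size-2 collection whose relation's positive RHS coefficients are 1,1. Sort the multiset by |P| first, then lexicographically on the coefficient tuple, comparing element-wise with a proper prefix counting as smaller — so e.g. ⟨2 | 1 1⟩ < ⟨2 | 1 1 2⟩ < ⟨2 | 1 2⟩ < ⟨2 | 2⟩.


Σ has 9 primitive collections:

  P={4,7}:  v_{4} + v_{7} = 0 — sig = ⟨2 | 0⟩
  P={1,3}:  v_{1} + v_{3} = v_{4} — sig = ⟨2 | 1⟩
  P={2,4}:  v_{2} + v_{4} = v_{8} — sig = ⟨2 | 1⟩
  P={7,8}:  v_{7} + v_{8} = v_{2} — sig = ⟨2 | 1⟩
  P={3,7}:  v_{3} + v_{7} = v_{5} + v_{6} + v_{8} — sig = ⟨2 | 1 1 1⟩
  P={2,3}:  v_{2} + v_{3} = v_{5} + v_{6} + 2·v_{8} — sig = ⟨2 | 1 1 2⟩
  P={1,5,6,8}:  v_{1} + v_{5} + v_{6} + v_{8} = 0 — sig = ⟨4 | 0⟩
  P={1,2,5,6}:  v_{1} + v_{2} + v_{5} + v_{6} = v_{7} — sig = ⟨4 | 1⟩
  P={4,5,6,8}:  v_{4} + v_{5} + v_{6} + v_{8} = v_{3} — sig = ⟨4 | 1⟩

Sorted signature multiset PRS(X):
    ⟨2 | 0⟩
    ⟨2 | 1⟩
    ⟨2 | 1⟩
    ⟨2 | 1⟩
    ⟨2 | 1 1 1⟩
    ⟨2 | 1 1 2⟩
    ⟨4 | 0⟩
    ⟨4 | 1⟩
    ⟨4 | 1⟩


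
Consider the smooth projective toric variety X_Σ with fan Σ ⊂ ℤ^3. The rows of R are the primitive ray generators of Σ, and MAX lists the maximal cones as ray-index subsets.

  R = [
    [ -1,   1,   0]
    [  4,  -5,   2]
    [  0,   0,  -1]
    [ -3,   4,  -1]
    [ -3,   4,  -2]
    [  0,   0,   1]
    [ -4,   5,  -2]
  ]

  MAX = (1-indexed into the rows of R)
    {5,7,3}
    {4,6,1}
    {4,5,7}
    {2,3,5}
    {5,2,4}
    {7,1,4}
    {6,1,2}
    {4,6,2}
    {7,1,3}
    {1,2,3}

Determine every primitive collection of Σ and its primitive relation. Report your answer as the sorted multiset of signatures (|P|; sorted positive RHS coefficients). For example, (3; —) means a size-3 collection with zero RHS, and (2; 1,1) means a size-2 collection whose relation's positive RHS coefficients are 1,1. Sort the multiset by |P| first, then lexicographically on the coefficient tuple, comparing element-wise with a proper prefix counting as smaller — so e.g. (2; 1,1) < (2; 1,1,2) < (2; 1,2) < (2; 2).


|primitive collections| = 7. Relations:

  {2,7}:  v_{2} + v_{7} = 0 ; sig = (2; —)
  {3,6}:  v_{3} + v_{6} = 0 ; sig = (2; —)
  {1,5}:  v_{1} + v_{5} = v_{7} ; sig = (2; 1)
  {3,4}:  v_{3} + v_{4} = v_{5} ; sig = (2; 1)
  {5,6}:  v_{5} + v_{6} = v_{4} ; sig = (2; 1)
  {6,7}:  v_{6} + v_{7} = v_{1} + v_{4} ; sig = (2; 1,1)
  {1,2,4}:  v_{1} + v_{2} + v_{4} = v_{6} ; sig = (3; 1)

Hence PRS(X_Σ) =
{ (2; —) ×2,  (2; 1) ×3,  (2; 1,1),  (3; 1) }


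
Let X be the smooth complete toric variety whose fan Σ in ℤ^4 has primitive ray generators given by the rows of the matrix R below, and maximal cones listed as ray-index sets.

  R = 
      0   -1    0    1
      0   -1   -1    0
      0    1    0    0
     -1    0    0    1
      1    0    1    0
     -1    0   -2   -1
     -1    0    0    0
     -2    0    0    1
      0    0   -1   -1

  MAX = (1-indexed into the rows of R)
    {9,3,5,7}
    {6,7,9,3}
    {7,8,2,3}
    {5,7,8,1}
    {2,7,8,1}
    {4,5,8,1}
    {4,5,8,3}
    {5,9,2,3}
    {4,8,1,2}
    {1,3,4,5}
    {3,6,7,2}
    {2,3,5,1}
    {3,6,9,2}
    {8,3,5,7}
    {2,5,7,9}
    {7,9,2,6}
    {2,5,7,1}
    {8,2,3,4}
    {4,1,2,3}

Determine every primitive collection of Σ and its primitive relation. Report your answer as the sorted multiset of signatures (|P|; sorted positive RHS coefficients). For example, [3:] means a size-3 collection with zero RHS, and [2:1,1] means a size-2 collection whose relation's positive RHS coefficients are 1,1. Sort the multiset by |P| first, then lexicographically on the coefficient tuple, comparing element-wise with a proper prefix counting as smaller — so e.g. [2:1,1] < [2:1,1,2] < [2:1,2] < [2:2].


Minimal non-faces — 14 found among 9 rays, 19 max cones:

  P = {1,9}:  v_{1} + v_{9} = v_{2}  →  sig = [2:1]
  P = {4,7}:  v_{4} + v_{7} = v_{8}  →  sig = [2:1]
  P = {5,6}:  v_{5} + v_{6} = v_{9}  →  sig = [2:1]
  P = {4,9}:  v_{4} + v_{9} = v_{2} + v_{3} + v_{7}  →  sig = [2:1,1,1]
  P = {1,6}:  v_{1} + v_{6} = 2·v_{2} + v_{3} + v_{7}  →  sig = [2:1,1,2]
  P = {8,9}:  v_{8} + v_{9} = v_{2} + v_{3} + 2·v_{7}  →  sig = [2:1,1,2]
  P = {4,6}:  v_{4} + v_{6} = 2·v_{2} + 2·v_{3} + 2·v_{7}  →  sig = [2:2,2,2]
  P = {6,8}:  v_{6} + v_{8} = 2·v_{2} + 2·v_{3} + 3·v_{7}  →  sig = [2:2,2,3]
  P = {1,3,7}:  v_{1} + v_{3} + v_{7} = v_{4}  →  sig = [3:1]
  P = {2,4,5}:  v_{2} + v_{4} + v_{5} = v_{1}  →  sig = [3:1]
  P = {2,5,8}:  v_{2} + v_{5} + v_{8} = v_{1} + v_{7}  →  sig = [3:1,1]
  P = {1,3,8}:  v_{1} + v_{3} + v_{8} = 2·v_{4}  →  sig = [3:2]
  P = {2,3,5,7}:  v_{2} + v_{3} + v_{5} + v_{7} = 0  →  sig = [4:]
  P = {2,3,7,9}:  v_{2} + v_{3} + v_{7} + v_{9} = v_{6}  →  sig = [4:1]

Signatures (|P|; sorted positive RHS coefficients), sorted:
{ [2:1] ×3,  [2:1,1,1],  [2:1,1,2] ×2,  [2:2,2,2],  [2:2,2,3],  [3:1] ×2,  [3:1,1],  [3:2],  [4:],  [4:1] }


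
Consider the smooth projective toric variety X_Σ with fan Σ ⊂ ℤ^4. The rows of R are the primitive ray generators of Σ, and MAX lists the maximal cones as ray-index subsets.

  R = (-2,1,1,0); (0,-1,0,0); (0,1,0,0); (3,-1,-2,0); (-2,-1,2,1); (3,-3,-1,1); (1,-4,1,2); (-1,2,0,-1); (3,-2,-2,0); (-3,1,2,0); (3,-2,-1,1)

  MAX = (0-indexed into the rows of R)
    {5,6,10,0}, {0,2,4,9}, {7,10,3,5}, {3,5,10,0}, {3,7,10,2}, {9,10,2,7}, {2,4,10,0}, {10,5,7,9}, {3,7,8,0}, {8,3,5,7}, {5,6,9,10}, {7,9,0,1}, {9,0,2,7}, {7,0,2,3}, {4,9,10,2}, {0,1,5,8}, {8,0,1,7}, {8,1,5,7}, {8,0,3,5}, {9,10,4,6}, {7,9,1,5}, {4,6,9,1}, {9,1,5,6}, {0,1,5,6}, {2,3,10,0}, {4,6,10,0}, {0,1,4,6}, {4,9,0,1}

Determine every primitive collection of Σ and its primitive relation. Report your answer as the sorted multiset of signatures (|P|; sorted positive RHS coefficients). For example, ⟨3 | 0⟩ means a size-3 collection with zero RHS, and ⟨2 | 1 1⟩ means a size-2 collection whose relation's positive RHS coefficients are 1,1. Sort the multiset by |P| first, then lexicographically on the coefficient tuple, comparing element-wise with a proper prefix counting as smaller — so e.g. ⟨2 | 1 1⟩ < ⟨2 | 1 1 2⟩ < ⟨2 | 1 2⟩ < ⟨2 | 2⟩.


The 21 primitive collections of Σ (r=11, n=4):

  P={1,2}:  v_{1} + v_{2} = 0  ⟹  sig = ⟨2 | 0⟩
  P={3,9}:  v_{3} + v_{9} = 0  ⟹  sig = ⟨2 | 0⟩
  P={1,3}:  v_{1} + v_{3} = v_{8}  ⟹  sig = ⟨2 | 1⟩
  P={1,10}:  v_{1} + v_{10} = v_{5}  ⟹  sig = ⟨2 | 1⟩
  P={2,5}:  v_{2} + v_{5} = v_{10}  ⟹  sig = ⟨2 | 1⟩
  P={2,8}:  v_{2} + v_{8} = v_{3}  ⟹  sig = ⟨2 | 1⟩
  P={4,5}:  v_{4} + v_{5} = v_{6}  ⟹  sig = ⟨2 | 1⟩
  P={4,7}:  v_{4} + v_{7} = v_{9}  ⟹  sig = ⟨2 | 1⟩
  P={8,9}:  v_{8} + v_{9} = v_{1}  ⟹  sig = ⟨2 | 1⟩
  P={2,6}:  v_{2} + v_{6} = v_{4} + v_{10}  ⟹  sig = ⟨2 | 1 1⟩
  P={3,4}:  v_{3} + v_{4} = v_{0} + v_{5}  ⟹  sig = ⟨2 | 1 1⟩
  P={6,7}:  v_{6} + v_{7} = v_{5} + v_{9}  ⟹  sig = ⟨2 | 1 1⟩
  P={8,10}:  v_{8} + v_{10} = v_{3} + v_{5}  ⟹  sig = ⟨2 | 1 1⟩
  P={4,8}:  v_{4} + v_{8} = v_{0} + v_{1} + v_{5}  ⟹  sig = ⟨2 | 1 1 1⟩
  P={6,8}:  v_{6} + v_{8} = v_{0} + v_{1} + 2·v_{5}  ⟹  sig = ⟨2 | 1 1 2⟩
  P={3,6}:  v_{3} + v_{6} = v_{0} + 2·v_{5}  ⟹  sig = ⟨2 | 1 2⟩
  P={0,5,7}:  v_{0} + v_{5} + v_{7} = 0  ⟹  sig = ⟨3 | 0⟩
  P={0,5,9}:  v_{0} + v_{5} + v_{9} = v_{4}  ⟹  sig = ⟨3 | 1⟩
  P={0,7,10}:  v_{0} + v_{7} + v_{10} = v_{2}  ⟹  sig = ⟨3 | 1⟩
  P={0,9,10}:  v_{0} + v_{9} + v_{10} = v_{2} + v_{4}  ⟹  sig = ⟨3 | 1 1⟩
  P={0,6,9}:  v_{0} + v_{6} + v_{9} = 2·v_{4}  ⟹  sig = ⟨3 | 2⟩

so the primitive-relation signature multiset is
[⟨2 | 0⟩, ⟨2 | 0⟩, ⟨2 | 1⟩, ⟨2 | 1⟩, ⟨2 | 1⟩, ⟨2 | 1⟩, ⟨2 | 1⟩, ⟨2 | 1⟩, ⟨2 | 1⟩, ⟨2 | 1 1⟩, ⟨2 | 1 1⟩, ⟨2 | 1 1⟩, ⟨2 | 1 1⟩, ⟨2 | 1 1 1⟩, ⟨2 | 1 1 2⟩, ⟨2 | 1 2⟩, ⟨3 | 0⟩, ⟨3 | 1⟩, ⟨3 | 1⟩, ⟨3 | 1 1⟩, ⟨3 | 2⟩]


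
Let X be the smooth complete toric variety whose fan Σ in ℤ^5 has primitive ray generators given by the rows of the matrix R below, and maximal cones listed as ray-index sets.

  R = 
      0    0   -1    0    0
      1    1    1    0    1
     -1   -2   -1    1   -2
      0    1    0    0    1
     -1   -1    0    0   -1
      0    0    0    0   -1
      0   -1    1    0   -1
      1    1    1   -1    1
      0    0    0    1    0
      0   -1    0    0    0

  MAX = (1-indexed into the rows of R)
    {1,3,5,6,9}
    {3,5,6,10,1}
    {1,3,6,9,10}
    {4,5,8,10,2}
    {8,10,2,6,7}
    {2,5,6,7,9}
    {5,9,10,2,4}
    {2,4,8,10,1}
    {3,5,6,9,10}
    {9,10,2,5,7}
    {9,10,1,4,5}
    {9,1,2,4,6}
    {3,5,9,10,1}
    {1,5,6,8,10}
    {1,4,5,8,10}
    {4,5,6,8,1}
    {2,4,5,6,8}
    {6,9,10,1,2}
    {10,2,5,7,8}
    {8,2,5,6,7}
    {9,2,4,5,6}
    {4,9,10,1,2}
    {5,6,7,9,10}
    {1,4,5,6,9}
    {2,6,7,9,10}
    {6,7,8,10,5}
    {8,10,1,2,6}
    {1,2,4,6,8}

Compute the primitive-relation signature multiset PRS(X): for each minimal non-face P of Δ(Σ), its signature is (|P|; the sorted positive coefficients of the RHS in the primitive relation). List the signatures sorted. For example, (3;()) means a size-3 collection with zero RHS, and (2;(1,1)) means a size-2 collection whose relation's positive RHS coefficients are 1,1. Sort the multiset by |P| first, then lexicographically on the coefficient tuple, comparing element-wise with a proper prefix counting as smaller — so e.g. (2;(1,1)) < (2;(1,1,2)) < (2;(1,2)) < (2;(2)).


Primitive collections (11):

  {8,9}:  v_{8} + v_{9} = v_{2}  ⟹  sig = (2;(1))
  {1,7}:  v_{1} + v_{7} = v_{6} + v_{10}  ⟹  sig = (2;(1,1))
  {3,8}:  v_{3} + v_{8} = v_{6} + v_{10}  ⟹  sig = (2;(1,1))
  {4,7}:  v_{4} + v_{7} = v_{2} + v_{5}  ⟹  sig = (2;(1,1))
  {2,3}:  v_{2} + v_{3} = v_{6} + v_{9} + v_{10}  ⟹  sig = (2;(1,1,1))
  {3,4}:  v_{3} + v_{4} = v_{1} + v_{5} + v_{9}  ⟹  sig = (2;(1,1,1))
  {3,7}:  v_{3} + v_{7} = v_{5} + 2·v_{6} + v_{9} + 2·v_{10}  ⟹  sig = (2;(1,1,2,2))
  {1,2,5}:  v_{1} + v_{2} + v_{5} = 0  ⟹  sig = (3;())
  {4,6,10}:  v_{4} + v_{6} + v_{10} = 0  ⟹  sig = (3;())
  {2,5,6,10}:  v_{2} + v_{5} + v_{6} + v_{10} = v_{7}  ⟹  sig = (4;(1))
  {1,5,6,9,10}:  v_{1} + v_{5} + v_{6} + v_{9} + v_{10} = v_{3}  ⟹  sig = (5;(1))

Hence PRS(X_Σ) =
[(2;(1)), (2;(1,1)), (2;(1,1)), (2;(1,1)), (2;(1,1,1)), (2;(1,1,1)), (2;(1,1,2,2)), (3;()), (3;()), (4;(1)), (5;(1))]


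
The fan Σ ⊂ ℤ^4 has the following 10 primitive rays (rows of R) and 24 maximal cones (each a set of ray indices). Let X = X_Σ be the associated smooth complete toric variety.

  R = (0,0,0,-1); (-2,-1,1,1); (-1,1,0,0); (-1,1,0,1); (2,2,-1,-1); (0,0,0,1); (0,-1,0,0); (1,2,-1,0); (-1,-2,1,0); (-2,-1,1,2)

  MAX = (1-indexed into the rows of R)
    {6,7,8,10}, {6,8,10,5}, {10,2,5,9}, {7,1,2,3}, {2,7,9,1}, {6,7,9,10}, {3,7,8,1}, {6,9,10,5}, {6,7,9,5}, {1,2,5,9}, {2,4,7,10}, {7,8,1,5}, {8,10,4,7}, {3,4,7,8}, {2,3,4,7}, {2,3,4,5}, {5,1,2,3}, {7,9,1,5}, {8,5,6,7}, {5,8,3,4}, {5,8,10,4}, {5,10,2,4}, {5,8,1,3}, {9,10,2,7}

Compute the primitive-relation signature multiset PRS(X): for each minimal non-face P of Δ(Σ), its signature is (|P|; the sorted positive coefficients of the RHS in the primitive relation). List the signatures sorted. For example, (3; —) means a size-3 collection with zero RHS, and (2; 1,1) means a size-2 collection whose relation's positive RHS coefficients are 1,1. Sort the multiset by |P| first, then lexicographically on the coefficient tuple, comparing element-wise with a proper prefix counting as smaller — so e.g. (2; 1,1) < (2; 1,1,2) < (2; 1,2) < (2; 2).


Σ has 15 primitive collections:

  P={1,6}:  v_{1} + v_{6} = 0  ⟹  sig = (2; —)
  P={8,9}:  v_{8} + v_{9} = 0  ⟹  sig = (2; —)
  P={1,4}:  v_{1} + v_{4} = v_{3}  ⟹  sig = (2; 1)
  P={1,10}:  v_{1} + v_{10} = v_{2}  ⟹  sig = (2; 1)
  P={2,6}:  v_{2} + v_{6} = v_{10}  ⟹  sig = (2; 1)
  P={2,8}:  v_{2} + v_{8} = v_{4}  ⟹  sig = (2; 1)
  P={3,6}:  v_{3} + v_{6} = v_{4}  ⟹  sig = (2; 1)
  P={4,9}:  v_{4} + v_{9} = v_{2}  ⟹  sig = (2; 1)
  P={3,9}:  v_{3} + v_{9} = v_{1} + v_{2}  ⟹  sig = (2; 1,1)
  P={3,10}:  v_{3} + v_{10} = v_{2} + v_{4}  ⟹  sig = (2; 1,1)
  P={4,6}:  v_{4} + v_{6} = v_{8} + v_{10}  ⟹  sig = (2; 1,1)
  P={2,5,7}:  v_{2} + v_{5} + v_{7} = 0  ⟹  sig = (3; —)
  P={4,5,7}:  v_{4} + v_{5} + v_{7} = v_{8}  ⟹  sig = (3; 1)
  P={5,7,10}:  v_{5} + v_{7} + v_{10} = v_{6}  ⟹  sig = (3; 1)
  P={3,5,7}:  v_{3} + v_{5} + v_{7} = v_{1} + v_{8}  ⟹  sig = (3; 1,1)

Sorted signature multiset PRS(X):
{ (2; —) ×2,  (2; 1) ×6,  (2; 1,1) ×3,  (3; —),  (3; 1) ×2,  (3; 1,1) }


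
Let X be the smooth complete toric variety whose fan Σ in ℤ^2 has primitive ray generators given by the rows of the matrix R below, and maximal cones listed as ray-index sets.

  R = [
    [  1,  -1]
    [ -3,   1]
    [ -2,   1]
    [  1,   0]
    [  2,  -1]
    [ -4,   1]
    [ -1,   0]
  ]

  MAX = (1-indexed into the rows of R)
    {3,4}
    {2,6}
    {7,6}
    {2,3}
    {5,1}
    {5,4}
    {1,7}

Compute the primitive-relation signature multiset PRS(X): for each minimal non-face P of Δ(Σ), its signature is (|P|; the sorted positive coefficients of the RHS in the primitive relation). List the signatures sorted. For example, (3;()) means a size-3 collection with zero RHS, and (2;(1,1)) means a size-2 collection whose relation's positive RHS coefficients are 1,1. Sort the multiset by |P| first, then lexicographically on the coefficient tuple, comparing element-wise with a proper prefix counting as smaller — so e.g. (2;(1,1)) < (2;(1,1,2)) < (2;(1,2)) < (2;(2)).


14 collections generate NE(X_Σ); each relation:

  {3,5}:  v_{3} + v_{5} = 0 — sig = (2;())
  {4,7}:  v_{4} + v_{7} = 0 — sig = (2;())
  {1,3}:  v_{1} + v_{3} = v_{7} — sig = (2;(1))
  {1,4}:  v_{1} + v_{4} = v_{5} — sig = (2;(1))
  {2,4}:  v_{2} + v_{4} = v_{3} — sig = (2;(1))
  {2,5}:  v_{2} + v_{5} = v_{7} — sig = (2;(1))
  {2,7}:  v_{2} + v_{7} = v_{6} — sig = (2;(1))
  {3,7}:  v_{3} + v_{7} = v_{2} — sig = (2;(1))
  {4,6}:  v_{4} + v_{6} = v_{2} — sig = (2;(1))
  {5,7}:  v_{5} + v_{7} = v_{1} — sig = (2;(1))
  {1,2}:  v_{1} + v_{2} = 2·v_{7} — sig = (2;(2))
  {3,6}:  v_{3} + v_{6} = 2·v_{2} — sig = (2;(2))
  {5,6}:  v_{5} + v_{6} = 2·v_{7} — sig = (2;(2))
  {1,6}:  v_{1} + v_{6} = 3·v_{7} — sig = (2;(3))

Hence PRS(X_Σ) =
    |P|=2: 14 collections, coeffs (), (), (1), (1), (1), (1), (1), (1), (1), (1), (2), (2), (2), (3)


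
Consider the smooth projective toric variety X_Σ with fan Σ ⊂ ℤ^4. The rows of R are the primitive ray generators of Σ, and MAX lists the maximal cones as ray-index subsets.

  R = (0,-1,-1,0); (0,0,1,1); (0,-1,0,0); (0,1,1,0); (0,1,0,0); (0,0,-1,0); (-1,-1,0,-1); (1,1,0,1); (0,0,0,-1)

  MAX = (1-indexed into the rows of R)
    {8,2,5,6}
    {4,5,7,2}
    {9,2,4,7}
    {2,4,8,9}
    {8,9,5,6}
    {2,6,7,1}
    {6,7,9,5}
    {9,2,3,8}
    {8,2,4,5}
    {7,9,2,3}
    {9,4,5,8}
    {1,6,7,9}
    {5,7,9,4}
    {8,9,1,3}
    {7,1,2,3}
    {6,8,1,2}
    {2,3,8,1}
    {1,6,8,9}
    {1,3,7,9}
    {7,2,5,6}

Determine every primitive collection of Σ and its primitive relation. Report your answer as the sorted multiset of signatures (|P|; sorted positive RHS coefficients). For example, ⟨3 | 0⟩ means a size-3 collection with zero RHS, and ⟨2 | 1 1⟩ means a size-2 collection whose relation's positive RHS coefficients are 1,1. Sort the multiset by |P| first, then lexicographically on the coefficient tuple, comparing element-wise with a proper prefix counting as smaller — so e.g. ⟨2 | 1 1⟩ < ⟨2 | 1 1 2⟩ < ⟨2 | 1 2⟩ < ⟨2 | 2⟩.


|primitive collections| = 10. Relations:

  • {1,4}:  v_{1} + v_{4} = 0  →  sig = ⟨2 | 0⟩
  • {3,5}:  v_{3} + v_{5} = 0  →  sig = ⟨2 | 0⟩
  • {7,8}:  v_{7} + v_{8} = 0  →  sig = ⟨2 | 0⟩
  • {1,5}:  v_{1} + v_{5} = v_{6}  →  sig = ⟨2 | 1⟩
  • {3,6}:  v_{3} + v_{6} = v_{1}  →  sig = ⟨2 | 1⟩
  • {4,6}:  v_{4} + v_{6} = v_{5}  →  sig = ⟨2 | 1⟩
  • {3,4}:  v_{3} + v_{4} = v_{2} + v_{9}  →  sig = ⟨2 | 1 1⟩
  • {2,6,9}:  v_{2} + v_{6} + v_{9} = 0  →  sig = ⟨3 | 0⟩
  • {1,2,9}:  v_{1} + v_{2} + v_{9} = v_{3}  →  sig = ⟨3 | 1⟩
  • {2,5,9}:  v_{2} + v_{5} + v_{9} = v_{4}  →  sig = ⟨3 | 1⟩

Signatures (|P|; sorted positive RHS coefficients), sorted:
[⟨2 | 0⟩, ⟨2 | 0⟩, ⟨2 | 0⟩, ⟨2 | 1⟩, ⟨2 | 1⟩, ⟨2 | 1⟩, ⟨2 | 1 1⟩, ⟨3 | 0⟩, ⟨3 | 1⟩, ⟨3 | 1⟩]


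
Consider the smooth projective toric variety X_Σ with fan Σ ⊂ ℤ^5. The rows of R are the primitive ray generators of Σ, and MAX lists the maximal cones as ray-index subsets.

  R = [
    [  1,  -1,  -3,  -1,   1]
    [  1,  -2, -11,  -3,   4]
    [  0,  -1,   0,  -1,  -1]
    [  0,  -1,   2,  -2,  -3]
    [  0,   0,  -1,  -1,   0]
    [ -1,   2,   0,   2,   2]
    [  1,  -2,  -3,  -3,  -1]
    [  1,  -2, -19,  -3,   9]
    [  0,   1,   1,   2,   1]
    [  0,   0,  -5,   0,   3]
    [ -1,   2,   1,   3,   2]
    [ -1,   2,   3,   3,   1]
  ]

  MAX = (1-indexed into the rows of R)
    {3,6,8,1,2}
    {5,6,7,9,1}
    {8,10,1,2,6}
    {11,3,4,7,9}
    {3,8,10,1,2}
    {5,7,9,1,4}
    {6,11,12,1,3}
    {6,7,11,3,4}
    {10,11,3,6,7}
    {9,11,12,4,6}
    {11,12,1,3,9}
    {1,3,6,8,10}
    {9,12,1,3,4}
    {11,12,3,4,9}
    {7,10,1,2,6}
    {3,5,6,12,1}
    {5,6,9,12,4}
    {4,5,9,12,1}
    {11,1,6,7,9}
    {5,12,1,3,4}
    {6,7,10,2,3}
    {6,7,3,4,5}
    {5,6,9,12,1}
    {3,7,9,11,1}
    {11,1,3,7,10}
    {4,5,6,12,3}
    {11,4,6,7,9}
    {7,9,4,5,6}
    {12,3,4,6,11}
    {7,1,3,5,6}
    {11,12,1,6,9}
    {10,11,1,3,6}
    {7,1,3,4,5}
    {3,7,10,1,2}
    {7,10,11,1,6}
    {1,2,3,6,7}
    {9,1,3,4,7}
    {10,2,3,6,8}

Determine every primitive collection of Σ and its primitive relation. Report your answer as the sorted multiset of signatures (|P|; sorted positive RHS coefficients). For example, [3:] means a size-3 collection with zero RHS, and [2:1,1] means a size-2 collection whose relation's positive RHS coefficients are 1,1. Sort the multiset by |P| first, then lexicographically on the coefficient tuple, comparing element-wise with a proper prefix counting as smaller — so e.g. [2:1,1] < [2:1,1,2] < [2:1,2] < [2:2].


Minimal non-faces — 24 found among 12 rays, 38 max cones:

  • {7,12}:  v_{7} + v_{12} = 0  →  sig = [2:]
  • {5,11}:  v_{5} + v_{11} = v_{6}  →  sig = [2:1]
  • {4,10}:  v_{4} + v_{10} = v_{3} + v_{6} + v_{7}  →  sig = [2:1,1,1]
  • {2,9}:  v_{2} + v_{9} = v_{1} + v_{7} + v_{10} + v_{11}  →  sig = [2:1,1,1,1]
  • {2,12}:  v_{2} + v_{12} = v_{1} + v_{3} + v_{6} + v_{10}  →  sig = [2:1,1,1,1]
  • {10,12}:  v_{10} + v_{12} = v_{1} + v_{3} + v_{6} + v_{11}  →  sig = [2:1,1,1,1]
  • {5,10}:  v_{5} + v_{10} = v_{1} + v_{3} + 2·v_{6} + v_{7}  →  sig = [2:1,1,1,2]
  • {4,8}:  v_{4} + v_{8} = v_{1} + v_{2} + 2·v_{3} + 2·v_{6} + v_{7}  →  sig = [2:1,1,1,2,2]
  • {8,11}:  v_{8} + v_{11} = v_{1} + v_{3} + v_{6} + 3·v_{10}  →  sig = [2:1,1,1,3]
  • {9,10}:  v_{9} + v_{10} = v_{1} + v_{7} + 2·v_{11}  →  sig = [2:1,1,2]
  • {5,8}:  v_{5} + v_{8} = 2·v_{1} + v_{2} + 2·v_{3} + 3·v_{6} + v_{7}  →  sig = [2:1,1,2,2,3]
  • {2,4}:  v_{2} + v_{4} = v_{1} + 2·v_{3} + 2·v_{6} + 2·v_{7}  →  sig = [2:1,2,2,2]
  • {8,9}:  v_{8} + v_{9} = v_{1} + 3·v_{10}  →  sig = [2:1,3]
  • {2,11}:  v_{2} + v_{11} = 2·v_{10}  →  sig = [2:2]
  • {7,8}:  v_{7} + v_{8} = 2·v_{2}  →  sig = [2:2]
  • {8,12}:  v_{8} + v_{12} = 2·v_{1} + 2·v_{3} + 2·v_{6} + 2·v_{10}  →  sig = [2:2,2,2,2]
  • {2,5}:  v_{2} + v_{5} = 2·v_{1} + 2·v_{3} + 3·v_{6} + 2·v_{7}  →  sig = [2:2,2,2,3]
  • {1,4,11}:  v_{1} + v_{4} + v_{11} = 0  →  sig = [3:]
  • {3,5,9}:  v_{3} + v_{5} + v_{9} = 0  →  sig = [3:]
  • {1,4,6}:  v_{1} + v_{4} + v_{6} = v_{5}  →  sig = [3:1]
  • {3,6,9}:  v_{3} + v_{6} + v_{9} = v_{11}  →  sig = [3:1]
  • {1,2,3,6,10}:  v_{1} + v_{2} + v_{3} + v_{6} + v_{10} = v_{8}  →  sig = [5:1]
  • {1,3,6,7,10}:  v_{1} + v_{3} + v_{6} + v_{7} + v_{10} = v_{2}  →  sig = [5:1]
  • {1,3,6,7,11}:  v_{1} + v_{3} + v_{6} + v_{7} + v_{11} = v_{10}  →  sig = [5:1]

so the primitive-relation signature multiset is
    [2:]
    [2:1]
    [2:1,1,1]
    [2:1,1,1,1]
    [2:1,1,1,1]
    [2:1,1,1,1]
    [2:1,1,1,2]
    [2:1,1,1,2,2]
    [2:1,1,1,3]
    [2:1,1,2]
    [2:1,1,2,2,3]
    [2:1,2,2,2]
    [2:1,3]
    [2:2]
    [2:2]
    [2:2,2,2,2]
    [2:2,2,2,3]
    [3:]
    [3:]
    [3:1]
    [3:1]
    [5:1]
    [5:1]
    [5:1]
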